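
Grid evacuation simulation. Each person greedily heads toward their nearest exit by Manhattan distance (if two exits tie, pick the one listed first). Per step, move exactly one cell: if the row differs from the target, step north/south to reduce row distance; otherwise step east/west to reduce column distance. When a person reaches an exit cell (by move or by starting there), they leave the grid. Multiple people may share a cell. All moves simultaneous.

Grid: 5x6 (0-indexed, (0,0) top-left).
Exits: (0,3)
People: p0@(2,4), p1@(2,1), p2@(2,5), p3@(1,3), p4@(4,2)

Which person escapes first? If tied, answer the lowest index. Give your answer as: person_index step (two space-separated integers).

Answer: 3 1

Derivation:
Step 1: p0:(2,4)->(1,4) | p1:(2,1)->(1,1) | p2:(2,5)->(1,5) | p3:(1,3)->(0,3)->EXIT | p4:(4,2)->(3,2)
Step 2: p0:(1,4)->(0,4) | p1:(1,1)->(0,1) | p2:(1,5)->(0,5) | p3:escaped | p4:(3,2)->(2,2)
Step 3: p0:(0,4)->(0,3)->EXIT | p1:(0,1)->(0,2) | p2:(0,5)->(0,4) | p3:escaped | p4:(2,2)->(1,2)
Step 4: p0:escaped | p1:(0,2)->(0,3)->EXIT | p2:(0,4)->(0,3)->EXIT | p3:escaped | p4:(1,2)->(0,2)
Step 5: p0:escaped | p1:escaped | p2:escaped | p3:escaped | p4:(0,2)->(0,3)->EXIT
Exit steps: [3, 4, 4, 1, 5]
First to escape: p3 at step 1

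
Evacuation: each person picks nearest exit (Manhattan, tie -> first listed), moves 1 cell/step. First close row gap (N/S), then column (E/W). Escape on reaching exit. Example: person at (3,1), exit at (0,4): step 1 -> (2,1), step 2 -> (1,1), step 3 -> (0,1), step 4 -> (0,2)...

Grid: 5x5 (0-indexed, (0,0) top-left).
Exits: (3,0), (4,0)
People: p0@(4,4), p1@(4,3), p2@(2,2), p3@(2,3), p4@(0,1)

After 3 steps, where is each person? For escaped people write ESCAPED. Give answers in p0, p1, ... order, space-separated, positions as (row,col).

Step 1: p0:(4,4)->(4,3) | p1:(4,3)->(4,2) | p2:(2,2)->(3,2) | p3:(2,3)->(3,3) | p4:(0,1)->(1,1)
Step 2: p0:(4,3)->(4,2) | p1:(4,2)->(4,1) | p2:(3,2)->(3,1) | p3:(3,3)->(3,2) | p4:(1,1)->(2,1)
Step 3: p0:(4,2)->(4,1) | p1:(4,1)->(4,0)->EXIT | p2:(3,1)->(3,0)->EXIT | p3:(3,2)->(3,1) | p4:(2,1)->(3,1)

(4,1) ESCAPED ESCAPED (3,1) (3,1)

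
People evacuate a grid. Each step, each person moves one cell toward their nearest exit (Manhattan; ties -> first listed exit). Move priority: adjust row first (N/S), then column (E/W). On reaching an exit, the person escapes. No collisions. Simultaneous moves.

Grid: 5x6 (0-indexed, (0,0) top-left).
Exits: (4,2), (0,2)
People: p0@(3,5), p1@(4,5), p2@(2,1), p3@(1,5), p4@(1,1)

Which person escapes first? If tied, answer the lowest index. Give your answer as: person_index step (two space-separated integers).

Step 1: p0:(3,5)->(4,5) | p1:(4,5)->(4,4) | p2:(2,1)->(3,1) | p3:(1,5)->(0,5) | p4:(1,1)->(0,1)
Step 2: p0:(4,5)->(4,4) | p1:(4,4)->(4,3) | p2:(3,1)->(4,1) | p3:(0,5)->(0,4) | p4:(0,1)->(0,2)->EXIT
Step 3: p0:(4,4)->(4,3) | p1:(4,3)->(4,2)->EXIT | p2:(4,1)->(4,2)->EXIT | p3:(0,4)->(0,3) | p4:escaped
Step 4: p0:(4,3)->(4,2)->EXIT | p1:escaped | p2:escaped | p3:(0,3)->(0,2)->EXIT | p4:escaped
Exit steps: [4, 3, 3, 4, 2]
First to escape: p4 at step 2

Answer: 4 2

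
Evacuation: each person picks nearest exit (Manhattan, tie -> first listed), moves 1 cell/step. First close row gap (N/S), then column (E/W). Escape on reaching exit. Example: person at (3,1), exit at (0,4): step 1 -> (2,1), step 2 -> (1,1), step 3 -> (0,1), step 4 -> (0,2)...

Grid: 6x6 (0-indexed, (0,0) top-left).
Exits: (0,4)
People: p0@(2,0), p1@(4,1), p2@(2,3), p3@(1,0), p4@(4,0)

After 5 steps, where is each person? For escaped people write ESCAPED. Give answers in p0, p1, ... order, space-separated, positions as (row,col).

Step 1: p0:(2,0)->(1,0) | p1:(4,1)->(3,1) | p2:(2,3)->(1,3) | p3:(1,0)->(0,0) | p4:(4,0)->(3,0)
Step 2: p0:(1,0)->(0,0) | p1:(3,1)->(2,1) | p2:(1,3)->(0,3) | p3:(0,0)->(0,1) | p4:(3,0)->(2,0)
Step 3: p0:(0,0)->(0,1) | p1:(2,1)->(1,1) | p2:(0,3)->(0,4)->EXIT | p3:(0,1)->(0,2) | p4:(2,0)->(1,0)
Step 4: p0:(0,1)->(0,2) | p1:(1,1)->(0,1) | p2:escaped | p3:(0,2)->(0,3) | p4:(1,0)->(0,0)
Step 5: p0:(0,2)->(0,3) | p1:(0,1)->(0,2) | p2:escaped | p3:(0,3)->(0,4)->EXIT | p4:(0,0)->(0,1)

(0,3) (0,2) ESCAPED ESCAPED (0,1)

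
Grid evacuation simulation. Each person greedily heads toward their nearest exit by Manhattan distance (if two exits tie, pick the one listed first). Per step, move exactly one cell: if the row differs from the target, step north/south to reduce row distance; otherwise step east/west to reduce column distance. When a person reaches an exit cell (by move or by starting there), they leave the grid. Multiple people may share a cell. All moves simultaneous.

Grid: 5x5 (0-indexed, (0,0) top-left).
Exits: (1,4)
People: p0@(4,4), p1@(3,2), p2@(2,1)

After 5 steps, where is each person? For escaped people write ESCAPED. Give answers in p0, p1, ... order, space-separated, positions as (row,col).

Step 1: p0:(4,4)->(3,4) | p1:(3,2)->(2,2) | p2:(2,1)->(1,1)
Step 2: p0:(3,4)->(2,4) | p1:(2,2)->(1,2) | p2:(1,1)->(1,2)
Step 3: p0:(2,4)->(1,4)->EXIT | p1:(1,2)->(1,3) | p2:(1,2)->(1,3)
Step 4: p0:escaped | p1:(1,3)->(1,4)->EXIT | p2:(1,3)->(1,4)->EXIT

ESCAPED ESCAPED ESCAPED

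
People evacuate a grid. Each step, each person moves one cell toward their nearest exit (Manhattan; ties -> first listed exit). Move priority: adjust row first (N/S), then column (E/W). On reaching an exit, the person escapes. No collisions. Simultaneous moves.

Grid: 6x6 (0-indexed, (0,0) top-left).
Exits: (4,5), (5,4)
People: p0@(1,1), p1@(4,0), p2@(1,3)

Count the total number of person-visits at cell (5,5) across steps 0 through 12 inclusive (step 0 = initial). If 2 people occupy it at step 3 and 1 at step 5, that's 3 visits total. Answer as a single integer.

Answer: 0

Derivation:
Step 0: p0@(1,1) p1@(4,0) p2@(1,3) -> at (5,5): 0 [-], cum=0
Step 1: p0@(2,1) p1@(4,1) p2@(2,3) -> at (5,5): 0 [-], cum=0
Step 2: p0@(3,1) p1@(4,2) p2@(3,3) -> at (5,5): 0 [-], cum=0
Step 3: p0@(4,1) p1@(4,3) p2@(4,3) -> at (5,5): 0 [-], cum=0
Step 4: p0@(4,2) p1@(4,4) p2@(4,4) -> at (5,5): 0 [-], cum=0
Step 5: p0@(4,3) p1@ESC p2@ESC -> at (5,5): 0 [-], cum=0
Step 6: p0@(4,4) p1@ESC p2@ESC -> at (5,5): 0 [-], cum=0
Step 7: p0@ESC p1@ESC p2@ESC -> at (5,5): 0 [-], cum=0
Total visits = 0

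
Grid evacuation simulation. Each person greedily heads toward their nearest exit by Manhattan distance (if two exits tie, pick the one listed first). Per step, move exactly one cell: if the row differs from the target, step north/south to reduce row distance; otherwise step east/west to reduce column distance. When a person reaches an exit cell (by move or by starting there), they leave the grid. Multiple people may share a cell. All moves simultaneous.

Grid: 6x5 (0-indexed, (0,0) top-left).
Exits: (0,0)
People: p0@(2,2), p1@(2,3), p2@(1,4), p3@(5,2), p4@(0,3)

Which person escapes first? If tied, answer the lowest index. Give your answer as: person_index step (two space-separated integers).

Step 1: p0:(2,2)->(1,2) | p1:(2,3)->(1,3) | p2:(1,4)->(0,4) | p3:(5,2)->(4,2) | p4:(0,3)->(0,2)
Step 2: p0:(1,2)->(0,2) | p1:(1,3)->(0,3) | p2:(0,4)->(0,3) | p3:(4,2)->(3,2) | p4:(0,2)->(0,1)
Step 3: p0:(0,2)->(0,1) | p1:(0,3)->(0,2) | p2:(0,3)->(0,2) | p3:(3,2)->(2,2) | p4:(0,1)->(0,0)->EXIT
Step 4: p0:(0,1)->(0,0)->EXIT | p1:(0,2)->(0,1) | p2:(0,2)->(0,1) | p3:(2,2)->(1,2) | p4:escaped
Step 5: p0:escaped | p1:(0,1)->(0,0)->EXIT | p2:(0,1)->(0,0)->EXIT | p3:(1,2)->(0,2) | p4:escaped
Step 6: p0:escaped | p1:escaped | p2:escaped | p3:(0,2)->(0,1) | p4:escaped
Step 7: p0:escaped | p1:escaped | p2:escaped | p3:(0,1)->(0,0)->EXIT | p4:escaped
Exit steps: [4, 5, 5, 7, 3]
First to escape: p4 at step 3

Answer: 4 3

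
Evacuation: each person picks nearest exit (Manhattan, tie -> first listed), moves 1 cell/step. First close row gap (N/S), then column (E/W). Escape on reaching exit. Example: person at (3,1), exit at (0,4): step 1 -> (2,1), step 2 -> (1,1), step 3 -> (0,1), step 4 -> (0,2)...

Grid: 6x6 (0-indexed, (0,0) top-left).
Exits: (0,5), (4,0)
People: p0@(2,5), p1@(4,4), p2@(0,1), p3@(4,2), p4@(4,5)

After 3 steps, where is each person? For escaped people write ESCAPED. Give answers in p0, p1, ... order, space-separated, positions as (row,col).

Step 1: p0:(2,5)->(1,5) | p1:(4,4)->(4,3) | p2:(0,1)->(0,2) | p3:(4,2)->(4,1) | p4:(4,5)->(3,5)
Step 2: p0:(1,5)->(0,5)->EXIT | p1:(4,3)->(4,2) | p2:(0,2)->(0,3) | p3:(4,1)->(4,0)->EXIT | p4:(3,5)->(2,5)
Step 3: p0:escaped | p1:(4,2)->(4,1) | p2:(0,3)->(0,4) | p3:escaped | p4:(2,5)->(1,5)

ESCAPED (4,1) (0,4) ESCAPED (1,5)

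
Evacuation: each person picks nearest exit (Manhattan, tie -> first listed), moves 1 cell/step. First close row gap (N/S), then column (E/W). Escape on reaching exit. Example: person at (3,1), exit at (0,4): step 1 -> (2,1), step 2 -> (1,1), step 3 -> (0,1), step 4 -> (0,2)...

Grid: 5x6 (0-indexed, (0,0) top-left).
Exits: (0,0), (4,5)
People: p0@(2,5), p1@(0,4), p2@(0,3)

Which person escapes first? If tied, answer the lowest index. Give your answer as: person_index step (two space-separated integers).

Step 1: p0:(2,5)->(3,5) | p1:(0,4)->(0,3) | p2:(0,3)->(0,2)
Step 2: p0:(3,5)->(4,5)->EXIT | p1:(0,3)->(0,2) | p2:(0,2)->(0,1)
Step 3: p0:escaped | p1:(0,2)->(0,1) | p2:(0,1)->(0,0)->EXIT
Step 4: p0:escaped | p1:(0,1)->(0,0)->EXIT | p2:escaped
Exit steps: [2, 4, 3]
First to escape: p0 at step 2

Answer: 0 2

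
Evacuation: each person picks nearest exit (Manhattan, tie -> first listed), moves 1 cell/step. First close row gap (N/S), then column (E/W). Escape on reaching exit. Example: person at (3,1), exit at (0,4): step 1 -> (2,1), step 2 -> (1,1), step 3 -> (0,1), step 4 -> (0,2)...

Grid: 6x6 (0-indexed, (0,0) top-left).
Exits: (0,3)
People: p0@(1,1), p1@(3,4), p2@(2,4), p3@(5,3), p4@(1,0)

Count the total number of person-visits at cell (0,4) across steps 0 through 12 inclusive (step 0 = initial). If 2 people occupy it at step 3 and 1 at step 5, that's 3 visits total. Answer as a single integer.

Answer: 2

Derivation:
Step 0: p0@(1,1) p1@(3,4) p2@(2,4) p3@(5,3) p4@(1,0) -> at (0,4): 0 [-], cum=0
Step 1: p0@(0,1) p1@(2,4) p2@(1,4) p3@(4,3) p4@(0,0) -> at (0,4): 0 [-], cum=0
Step 2: p0@(0,2) p1@(1,4) p2@(0,4) p3@(3,3) p4@(0,1) -> at (0,4): 1 [p2], cum=1
Step 3: p0@ESC p1@(0,4) p2@ESC p3@(2,3) p4@(0,2) -> at (0,4): 1 [p1], cum=2
Step 4: p0@ESC p1@ESC p2@ESC p3@(1,3) p4@ESC -> at (0,4): 0 [-], cum=2
Step 5: p0@ESC p1@ESC p2@ESC p3@ESC p4@ESC -> at (0,4): 0 [-], cum=2
Total visits = 2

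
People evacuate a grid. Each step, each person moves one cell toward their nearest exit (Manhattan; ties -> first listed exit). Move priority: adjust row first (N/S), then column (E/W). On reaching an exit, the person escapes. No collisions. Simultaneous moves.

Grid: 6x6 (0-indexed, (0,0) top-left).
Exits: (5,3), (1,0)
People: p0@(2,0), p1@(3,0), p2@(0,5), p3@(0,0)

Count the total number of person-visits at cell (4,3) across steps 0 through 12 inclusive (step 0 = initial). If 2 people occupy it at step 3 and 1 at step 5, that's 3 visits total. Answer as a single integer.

Answer: 0

Derivation:
Step 0: p0@(2,0) p1@(3,0) p2@(0,5) p3@(0,0) -> at (4,3): 0 [-], cum=0
Step 1: p0@ESC p1@(2,0) p2@(1,5) p3@ESC -> at (4,3): 0 [-], cum=0
Step 2: p0@ESC p1@ESC p2@(1,4) p3@ESC -> at (4,3): 0 [-], cum=0
Step 3: p0@ESC p1@ESC p2@(1,3) p3@ESC -> at (4,3): 0 [-], cum=0
Step 4: p0@ESC p1@ESC p2@(1,2) p3@ESC -> at (4,3): 0 [-], cum=0
Step 5: p0@ESC p1@ESC p2@(1,1) p3@ESC -> at (4,3): 0 [-], cum=0
Step 6: p0@ESC p1@ESC p2@ESC p3@ESC -> at (4,3): 0 [-], cum=0
Total visits = 0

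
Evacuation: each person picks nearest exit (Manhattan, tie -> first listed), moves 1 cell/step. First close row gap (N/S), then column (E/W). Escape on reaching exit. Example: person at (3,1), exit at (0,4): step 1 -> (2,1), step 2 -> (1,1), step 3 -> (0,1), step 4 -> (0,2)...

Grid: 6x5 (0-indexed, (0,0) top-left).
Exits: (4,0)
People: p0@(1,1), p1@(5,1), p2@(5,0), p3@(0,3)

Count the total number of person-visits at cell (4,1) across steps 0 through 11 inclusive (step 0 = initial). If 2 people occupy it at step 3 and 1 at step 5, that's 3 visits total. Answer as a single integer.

Answer: 3

Derivation:
Step 0: p0@(1,1) p1@(5,1) p2@(5,0) p3@(0,3) -> at (4,1): 0 [-], cum=0
Step 1: p0@(2,1) p1@(4,1) p2@ESC p3@(1,3) -> at (4,1): 1 [p1], cum=1
Step 2: p0@(3,1) p1@ESC p2@ESC p3@(2,3) -> at (4,1): 0 [-], cum=1
Step 3: p0@(4,1) p1@ESC p2@ESC p3@(3,3) -> at (4,1): 1 [p0], cum=2
Step 4: p0@ESC p1@ESC p2@ESC p3@(4,3) -> at (4,1): 0 [-], cum=2
Step 5: p0@ESC p1@ESC p2@ESC p3@(4,2) -> at (4,1): 0 [-], cum=2
Step 6: p0@ESC p1@ESC p2@ESC p3@(4,1) -> at (4,1): 1 [p3], cum=3
Step 7: p0@ESC p1@ESC p2@ESC p3@ESC -> at (4,1): 0 [-], cum=3
Total visits = 3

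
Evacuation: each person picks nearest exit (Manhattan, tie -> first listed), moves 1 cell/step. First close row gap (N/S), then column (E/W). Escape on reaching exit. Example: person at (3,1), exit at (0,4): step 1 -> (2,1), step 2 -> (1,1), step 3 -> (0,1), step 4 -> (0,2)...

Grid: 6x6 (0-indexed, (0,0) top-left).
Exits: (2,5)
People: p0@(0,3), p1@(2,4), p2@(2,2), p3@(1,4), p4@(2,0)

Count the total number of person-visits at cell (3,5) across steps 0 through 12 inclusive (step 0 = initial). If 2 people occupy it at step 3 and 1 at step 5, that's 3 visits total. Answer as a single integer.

Answer: 0

Derivation:
Step 0: p0@(0,3) p1@(2,4) p2@(2,2) p3@(1,4) p4@(2,0) -> at (3,5): 0 [-], cum=0
Step 1: p0@(1,3) p1@ESC p2@(2,3) p3@(2,4) p4@(2,1) -> at (3,5): 0 [-], cum=0
Step 2: p0@(2,3) p1@ESC p2@(2,4) p3@ESC p4@(2,2) -> at (3,5): 0 [-], cum=0
Step 3: p0@(2,4) p1@ESC p2@ESC p3@ESC p4@(2,3) -> at (3,5): 0 [-], cum=0
Step 4: p0@ESC p1@ESC p2@ESC p3@ESC p4@(2,4) -> at (3,5): 0 [-], cum=0
Step 5: p0@ESC p1@ESC p2@ESC p3@ESC p4@ESC -> at (3,5): 0 [-], cum=0
Total visits = 0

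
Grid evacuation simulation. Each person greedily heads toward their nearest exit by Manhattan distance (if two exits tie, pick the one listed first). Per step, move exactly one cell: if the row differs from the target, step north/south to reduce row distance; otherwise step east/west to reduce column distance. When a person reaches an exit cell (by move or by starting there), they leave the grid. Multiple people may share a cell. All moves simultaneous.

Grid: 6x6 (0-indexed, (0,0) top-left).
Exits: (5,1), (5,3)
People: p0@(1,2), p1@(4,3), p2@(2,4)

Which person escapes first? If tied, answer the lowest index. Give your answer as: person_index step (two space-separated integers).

Step 1: p0:(1,2)->(2,2) | p1:(4,3)->(5,3)->EXIT | p2:(2,4)->(3,4)
Step 2: p0:(2,2)->(3,2) | p1:escaped | p2:(3,4)->(4,4)
Step 3: p0:(3,2)->(4,2) | p1:escaped | p2:(4,4)->(5,4)
Step 4: p0:(4,2)->(5,2) | p1:escaped | p2:(5,4)->(5,3)->EXIT
Step 5: p0:(5,2)->(5,1)->EXIT | p1:escaped | p2:escaped
Exit steps: [5, 1, 4]
First to escape: p1 at step 1

Answer: 1 1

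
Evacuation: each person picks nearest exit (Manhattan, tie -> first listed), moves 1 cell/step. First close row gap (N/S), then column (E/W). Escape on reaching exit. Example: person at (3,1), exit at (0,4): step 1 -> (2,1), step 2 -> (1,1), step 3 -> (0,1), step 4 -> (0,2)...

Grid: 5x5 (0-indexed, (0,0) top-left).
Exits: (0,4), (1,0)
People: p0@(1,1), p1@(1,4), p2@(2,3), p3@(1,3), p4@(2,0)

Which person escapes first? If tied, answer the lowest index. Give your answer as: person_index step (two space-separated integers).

Answer: 0 1

Derivation:
Step 1: p0:(1,1)->(1,0)->EXIT | p1:(1,4)->(0,4)->EXIT | p2:(2,3)->(1,3) | p3:(1,3)->(0,3) | p4:(2,0)->(1,0)->EXIT
Step 2: p0:escaped | p1:escaped | p2:(1,3)->(0,3) | p3:(0,3)->(0,4)->EXIT | p4:escaped
Step 3: p0:escaped | p1:escaped | p2:(0,3)->(0,4)->EXIT | p3:escaped | p4:escaped
Exit steps: [1, 1, 3, 2, 1]
First to escape: p0 at step 1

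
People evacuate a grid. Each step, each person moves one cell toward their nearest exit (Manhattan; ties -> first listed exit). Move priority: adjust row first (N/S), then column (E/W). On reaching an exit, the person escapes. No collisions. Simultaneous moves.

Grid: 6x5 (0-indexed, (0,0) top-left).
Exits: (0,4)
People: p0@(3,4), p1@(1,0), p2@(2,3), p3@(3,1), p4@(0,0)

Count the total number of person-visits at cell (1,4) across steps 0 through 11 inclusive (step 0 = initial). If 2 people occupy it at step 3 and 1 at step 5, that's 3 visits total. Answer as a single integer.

Step 0: p0@(3,4) p1@(1,0) p2@(2,3) p3@(3,1) p4@(0,0) -> at (1,4): 0 [-], cum=0
Step 1: p0@(2,4) p1@(0,0) p2@(1,3) p3@(2,1) p4@(0,1) -> at (1,4): 0 [-], cum=0
Step 2: p0@(1,4) p1@(0,1) p2@(0,3) p3@(1,1) p4@(0,2) -> at (1,4): 1 [p0], cum=1
Step 3: p0@ESC p1@(0,2) p2@ESC p3@(0,1) p4@(0,3) -> at (1,4): 0 [-], cum=1
Step 4: p0@ESC p1@(0,3) p2@ESC p3@(0,2) p4@ESC -> at (1,4): 0 [-], cum=1
Step 5: p0@ESC p1@ESC p2@ESC p3@(0,3) p4@ESC -> at (1,4): 0 [-], cum=1
Step 6: p0@ESC p1@ESC p2@ESC p3@ESC p4@ESC -> at (1,4): 0 [-], cum=1
Total visits = 1

Answer: 1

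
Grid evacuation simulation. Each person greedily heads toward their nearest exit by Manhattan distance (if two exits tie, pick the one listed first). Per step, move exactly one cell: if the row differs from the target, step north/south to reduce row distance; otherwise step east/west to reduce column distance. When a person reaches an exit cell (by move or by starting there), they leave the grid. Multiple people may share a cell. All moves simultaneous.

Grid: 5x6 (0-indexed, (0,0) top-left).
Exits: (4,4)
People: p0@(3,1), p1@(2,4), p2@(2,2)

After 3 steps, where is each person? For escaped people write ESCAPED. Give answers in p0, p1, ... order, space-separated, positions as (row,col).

Step 1: p0:(3,1)->(4,1) | p1:(2,4)->(3,4) | p2:(2,2)->(3,2)
Step 2: p0:(4,1)->(4,2) | p1:(3,4)->(4,4)->EXIT | p2:(3,2)->(4,2)
Step 3: p0:(4,2)->(4,3) | p1:escaped | p2:(4,2)->(4,3)

(4,3) ESCAPED (4,3)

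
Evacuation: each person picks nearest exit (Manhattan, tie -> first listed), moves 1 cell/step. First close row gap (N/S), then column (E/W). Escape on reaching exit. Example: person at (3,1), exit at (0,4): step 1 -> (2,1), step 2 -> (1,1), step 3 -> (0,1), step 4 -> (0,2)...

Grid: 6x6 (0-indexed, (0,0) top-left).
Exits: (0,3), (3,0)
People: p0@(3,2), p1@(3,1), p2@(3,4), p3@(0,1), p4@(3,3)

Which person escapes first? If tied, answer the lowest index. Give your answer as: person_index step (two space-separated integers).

Step 1: p0:(3,2)->(3,1) | p1:(3,1)->(3,0)->EXIT | p2:(3,4)->(2,4) | p3:(0,1)->(0,2) | p4:(3,3)->(2,3)
Step 2: p0:(3,1)->(3,0)->EXIT | p1:escaped | p2:(2,4)->(1,4) | p3:(0,2)->(0,3)->EXIT | p4:(2,3)->(1,3)
Step 3: p0:escaped | p1:escaped | p2:(1,4)->(0,4) | p3:escaped | p4:(1,3)->(0,3)->EXIT
Step 4: p0:escaped | p1:escaped | p2:(0,4)->(0,3)->EXIT | p3:escaped | p4:escaped
Exit steps: [2, 1, 4, 2, 3]
First to escape: p1 at step 1

Answer: 1 1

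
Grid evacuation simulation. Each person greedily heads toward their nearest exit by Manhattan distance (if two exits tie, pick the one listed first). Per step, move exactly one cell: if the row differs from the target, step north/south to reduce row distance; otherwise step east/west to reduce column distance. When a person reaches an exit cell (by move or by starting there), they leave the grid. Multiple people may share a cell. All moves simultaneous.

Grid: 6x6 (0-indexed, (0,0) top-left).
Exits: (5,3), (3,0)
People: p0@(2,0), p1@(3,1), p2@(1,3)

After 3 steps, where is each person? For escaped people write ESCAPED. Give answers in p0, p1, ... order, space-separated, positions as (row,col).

Step 1: p0:(2,0)->(3,0)->EXIT | p1:(3,1)->(3,0)->EXIT | p2:(1,3)->(2,3)
Step 2: p0:escaped | p1:escaped | p2:(2,3)->(3,3)
Step 3: p0:escaped | p1:escaped | p2:(3,3)->(4,3)

ESCAPED ESCAPED (4,3)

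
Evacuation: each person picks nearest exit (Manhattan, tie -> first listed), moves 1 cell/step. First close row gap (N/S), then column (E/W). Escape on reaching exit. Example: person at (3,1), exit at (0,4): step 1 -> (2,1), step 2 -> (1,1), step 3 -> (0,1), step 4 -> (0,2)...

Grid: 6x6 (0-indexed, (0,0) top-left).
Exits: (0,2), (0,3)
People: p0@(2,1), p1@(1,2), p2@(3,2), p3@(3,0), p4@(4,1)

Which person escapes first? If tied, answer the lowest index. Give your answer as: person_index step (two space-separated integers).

Answer: 1 1

Derivation:
Step 1: p0:(2,1)->(1,1) | p1:(1,2)->(0,2)->EXIT | p2:(3,2)->(2,2) | p3:(3,0)->(2,0) | p4:(4,1)->(3,1)
Step 2: p0:(1,1)->(0,1) | p1:escaped | p2:(2,2)->(1,2) | p3:(2,0)->(1,0) | p4:(3,1)->(2,1)
Step 3: p0:(0,1)->(0,2)->EXIT | p1:escaped | p2:(1,2)->(0,2)->EXIT | p3:(1,0)->(0,0) | p4:(2,1)->(1,1)
Step 4: p0:escaped | p1:escaped | p2:escaped | p3:(0,0)->(0,1) | p4:(1,1)->(0,1)
Step 5: p0:escaped | p1:escaped | p2:escaped | p3:(0,1)->(0,2)->EXIT | p4:(0,1)->(0,2)->EXIT
Exit steps: [3, 1, 3, 5, 5]
First to escape: p1 at step 1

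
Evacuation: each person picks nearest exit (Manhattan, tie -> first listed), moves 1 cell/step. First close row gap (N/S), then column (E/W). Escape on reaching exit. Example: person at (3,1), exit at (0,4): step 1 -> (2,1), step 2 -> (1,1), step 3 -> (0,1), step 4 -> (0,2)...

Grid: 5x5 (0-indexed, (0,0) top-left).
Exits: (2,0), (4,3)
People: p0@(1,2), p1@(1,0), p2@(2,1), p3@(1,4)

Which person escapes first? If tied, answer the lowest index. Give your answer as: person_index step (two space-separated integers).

Step 1: p0:(1,2)->(2,2) | p1:(1,0)->(2,0)->EXIT | p2:(2,1)->(2,0)->EXIT | p3:(1,4)->(2,4)
Step 2: p0:(2,2)->(2,1) | p1:escaped | p2:escaped | p3:(2,4)->(3,4)
Step 3: p0:(2,1)->(2,0)->EXIT | p1:escaped | p2:escaped | p3:(3,4)->(4,4)
Step 4: p0:escaped | p1:escaped | p2:escaped | p3:(4,4)->(4,3)->EXIT
Exit steps: [3, 1, 1, 4]
First to escape: p1 at step 1

Answer: 1 1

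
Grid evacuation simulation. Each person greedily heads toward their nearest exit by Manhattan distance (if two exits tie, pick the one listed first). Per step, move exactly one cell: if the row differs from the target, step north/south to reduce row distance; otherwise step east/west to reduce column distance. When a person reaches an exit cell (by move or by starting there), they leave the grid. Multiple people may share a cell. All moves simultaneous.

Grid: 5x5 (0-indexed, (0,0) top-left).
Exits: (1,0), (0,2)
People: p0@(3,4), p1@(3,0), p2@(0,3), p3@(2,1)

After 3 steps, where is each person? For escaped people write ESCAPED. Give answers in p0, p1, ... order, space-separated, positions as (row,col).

Step 1: p0:(3,4)->(2,4) | p1:(3,0)->(2,0) | p2:(0,3)->(0,2)->EXIT | p3:(2,1)->(1,1)
Step 2: p0:(2,4)->(1,4) | p1:(2,0)->(1,0)->EXIT | p2:escaped | p3:(1,1)->(1,0)->EXIT
Step 3: p0:(1,4)->(0,4) | p1:escaped | p2:escaped | p3:escaped

(0,4) ESCAPED ESCAPED ESCAPED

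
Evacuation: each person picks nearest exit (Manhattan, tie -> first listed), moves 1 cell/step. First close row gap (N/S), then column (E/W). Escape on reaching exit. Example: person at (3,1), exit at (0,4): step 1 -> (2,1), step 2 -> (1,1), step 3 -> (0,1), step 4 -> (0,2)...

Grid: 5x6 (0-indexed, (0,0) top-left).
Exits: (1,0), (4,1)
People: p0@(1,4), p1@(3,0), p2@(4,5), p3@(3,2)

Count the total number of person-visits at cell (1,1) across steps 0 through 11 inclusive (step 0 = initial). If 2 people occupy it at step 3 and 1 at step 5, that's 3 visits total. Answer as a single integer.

Step 0: p0@(1,4) p1@(3,0) p2@(4,5) p3@(3,2) -> at (1,1): 0 [-], cum=0
Step 1: p0@(1,3) p1@(2,0) p2@(4,4) p3@(4,2) -> at (1,1): 0 [-], cum=0
Step 2: p0@(1,2) p1@ESC p2@(4,3) p3@ESC -> at (1,1): 0 [-], cum=0
Step 3: p0@(1,1) p1@ESC p2@(4,2) p3@ESC -> at (1,1): 1 [p0], cum=1
Step 4: p0@ESC p1@ESC p2@ESC p3@ESC -> at (1,1): 0 [-], cum=1
Total visits = 1

Answer: 1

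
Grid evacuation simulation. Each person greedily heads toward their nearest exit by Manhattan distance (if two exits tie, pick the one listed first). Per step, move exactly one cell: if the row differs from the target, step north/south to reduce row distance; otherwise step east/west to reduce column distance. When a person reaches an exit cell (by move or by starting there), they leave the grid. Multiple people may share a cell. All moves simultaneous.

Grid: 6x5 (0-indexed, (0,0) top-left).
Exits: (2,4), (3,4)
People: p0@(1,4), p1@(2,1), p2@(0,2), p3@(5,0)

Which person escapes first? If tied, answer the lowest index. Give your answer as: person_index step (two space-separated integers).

Answer: 0 1

Derivation:
Step 1: p0:(1,4)->(2,4)->EXIT | p1:(2,1)->(2,2) | p2:(0,2)->(1,2) | p3:(5,0)->(4,0)
Step 2: p0:escaped | p1:(2,2)->(2,3) | p2:(1,2)->(2,2) | p3:(4,0)->(3,0)
Step 3: p0:escaped | p1:(2,3)->(2,4)->EXIT | p2:(2,2)->(2,3) | p3:(3,0)->(3,1)
Step 4: p0:escaped | p1:escaped | p2:(2,3)->(2,4)->EXIT | p3:(3,1)->(3,2)
Step 5: p0:escaped | p1:escaped | p2:escaped | p3:(3,2)->(3,3)
Step 6: p0:escaped | p1:escaped | p2:escaped | p3:(3,3)->(3,4)->EXIT
Exit steps: [1, 3, 4, 6]
First to escape: p0 at step 1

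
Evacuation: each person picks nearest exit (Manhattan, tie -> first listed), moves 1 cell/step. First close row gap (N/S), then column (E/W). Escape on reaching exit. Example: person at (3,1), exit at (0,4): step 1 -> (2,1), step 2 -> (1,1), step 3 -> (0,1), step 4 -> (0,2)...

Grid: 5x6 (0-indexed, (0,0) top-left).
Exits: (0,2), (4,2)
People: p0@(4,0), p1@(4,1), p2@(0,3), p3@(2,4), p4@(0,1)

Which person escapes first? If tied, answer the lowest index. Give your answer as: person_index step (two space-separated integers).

Step 1: p0:(4,0)->(4,1) | p1:(4,1)->(4,2)->EXIT | p2:(0,3)->(0,2)->EXIT | p3:(2,4)->(1,4) | p4:(0,1)->(0,2)->EXIT
Step 2: p0:(4,1)->(4,2)->EXIT | p1:escaped | p2:escaped | p3:(1,4)->(0,4) | p4:escaped
Step 3: p0:escaped | p1:escaped | p2:escaped | p3:(0,4)->(0,3) | p4:escaped
Step 4: p0:escaped | p1:escaped | p2:escaped | p3:(0,3)->(0,2)->EXIT | p4:escaped
Exit steps: [2, 1, 1, 4, 1]
First to escape: p1 at step 1

Answer: 1 1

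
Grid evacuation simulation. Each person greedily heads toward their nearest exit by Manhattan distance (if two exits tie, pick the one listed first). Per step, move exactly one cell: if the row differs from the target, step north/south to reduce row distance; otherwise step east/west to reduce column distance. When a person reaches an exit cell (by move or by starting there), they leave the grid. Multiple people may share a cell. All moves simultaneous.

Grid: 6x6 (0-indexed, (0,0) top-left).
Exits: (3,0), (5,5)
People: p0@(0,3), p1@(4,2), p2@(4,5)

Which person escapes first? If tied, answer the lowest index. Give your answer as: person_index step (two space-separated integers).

Step 1: p0:(0,3)->(1,3) | p1:(4,2)->(3,2) | p2:(4,5)->(5,5)->EXIT
Step 2: p0:(1,3)->(2,3) | p1:(3,2)->(3,1) | p2:escaped
Step 3: p0:(2,3)->(3,3) | p1:(3,1)->(3,0)->EXIT | p2:escaped
Step 4: p0:(3,3)->(3,2) | p1:escaped | p2:escaped
Step 5: p0:(3,2)->(3,1) | p1:escaped | p2:escaped
Step 6: p0:(3,1)->(3,0)->EXIT | p1:escaped | p2:escaped
Exit steps: [6, 3, 1]
First to escape: p2 at step 1

Answer: 2 1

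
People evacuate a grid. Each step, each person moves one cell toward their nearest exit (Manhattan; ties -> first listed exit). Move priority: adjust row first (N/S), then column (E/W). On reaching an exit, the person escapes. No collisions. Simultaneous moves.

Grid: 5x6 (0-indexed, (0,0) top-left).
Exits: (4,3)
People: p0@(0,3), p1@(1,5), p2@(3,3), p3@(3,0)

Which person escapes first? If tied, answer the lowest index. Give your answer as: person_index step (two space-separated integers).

Answer: 2 1

Derivation:
Step 1: p0:(0,3)->(1,3) | p1:(1,5)->(2,5) | p2:(3,3)->(4,3)->EXIT | p3:(3,0)->(4,0)
Step 2: p0:(1,3)->(2,3) | p1:(2,5)->(3,5) | p2:escaped | p3:(4,0)->(4,1)
Step 3: p0:(2,3)->(3,3) | p1:(3,5)->(4,5) | p2:escaped | p3:(4,1)->(4,2)
Step 4: p0:(3,3)->(4,3)->EXIT | p1:(4,5)->(4,4) | p2:escaped | p3:(4,2)->(4,3)->EXIT
Step 5: p0:escaped | p1:(4,4)->(4,3)->EXIT | p2:escaped | p3:escaped
Exit steps: [4, 5, 1, 4]
First to escape: p2 at step 1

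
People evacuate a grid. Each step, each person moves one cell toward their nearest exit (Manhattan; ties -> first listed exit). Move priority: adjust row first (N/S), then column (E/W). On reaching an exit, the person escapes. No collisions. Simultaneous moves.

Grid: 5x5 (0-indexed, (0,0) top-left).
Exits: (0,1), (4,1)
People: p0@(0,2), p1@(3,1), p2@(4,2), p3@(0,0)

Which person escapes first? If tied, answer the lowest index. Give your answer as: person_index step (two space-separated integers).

Step 1: p0:(0,2)->(0,1)->EXIT | p1:(3,1)->(4,1)->EXIT | p2:(4,2)->(4,1)->EXIT | p3:(0,0)->(0,1)->EXIT
Exit steps: [1, 1, 1, 1]
First to escape: p0 at step 1

Answer: 0 1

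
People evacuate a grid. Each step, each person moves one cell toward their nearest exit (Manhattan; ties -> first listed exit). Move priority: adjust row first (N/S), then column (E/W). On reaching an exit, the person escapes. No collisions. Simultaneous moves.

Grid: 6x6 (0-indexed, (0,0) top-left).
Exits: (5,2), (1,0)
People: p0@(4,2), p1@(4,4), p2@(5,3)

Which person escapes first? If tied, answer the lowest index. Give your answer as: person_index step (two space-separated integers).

Answer: 0 1

Derivation:
Step 1: p0:(4,2)->(5,2)->EXIT | p1:(4,4)->(5,4) | p2:(5,3)->(5,2)->EXIT
Step 2: p0:escaped | p1:(5,4)->(5,3) | p2:escaped
Step 3: p0:escaped | p1:(5,3)->(5,2)->EXIT | p2:escaped
Exit steps: [1, 3, 1]
First to escape: p0 at step 1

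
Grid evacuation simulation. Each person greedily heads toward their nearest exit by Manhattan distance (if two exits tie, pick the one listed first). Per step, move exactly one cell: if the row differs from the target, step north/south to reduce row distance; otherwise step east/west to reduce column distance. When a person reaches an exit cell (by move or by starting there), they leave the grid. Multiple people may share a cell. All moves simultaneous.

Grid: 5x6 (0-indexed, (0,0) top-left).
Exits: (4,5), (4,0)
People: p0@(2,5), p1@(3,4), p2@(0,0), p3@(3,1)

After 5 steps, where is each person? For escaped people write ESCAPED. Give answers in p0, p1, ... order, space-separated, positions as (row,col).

Step 1: p0:(2,5)->(3,5) | p1:(3,4)->(4,4) | p2:(0,0)->(1,0) | p3:(3,1)->(4,1)
Step 2: p0:(3,5)->(4,5)->EXIT | p1:(4,4)->(4,5)->EXIT | p2:(1,0)->(2,0) | p3:(4,1)->(4,0)->EXIT
Step 3: p0:escaped | p1:escaped | p2:(2,0)->(3,0) | p3:escaped
Step 4: p0:escaped | p1:escaped | p2:(3,0)->(4,0)->EXIT | p3:escaped

ESCAPED ESCAPED ESCAPED ESCAPED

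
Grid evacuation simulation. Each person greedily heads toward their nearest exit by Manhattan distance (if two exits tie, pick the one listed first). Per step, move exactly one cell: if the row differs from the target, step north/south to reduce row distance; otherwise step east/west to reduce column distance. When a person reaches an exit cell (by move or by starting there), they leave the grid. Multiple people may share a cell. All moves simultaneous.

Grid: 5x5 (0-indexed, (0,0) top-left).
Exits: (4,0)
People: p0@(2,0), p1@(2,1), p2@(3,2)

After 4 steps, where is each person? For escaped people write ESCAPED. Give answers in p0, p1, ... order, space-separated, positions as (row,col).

Step 1: p0:(2,0)->(3,0) | p1:(2,1)->(3,1) | p2:(3,2)->(4,2)
Step 2: p0:(3,0)->(4,0)->EXIT | p1:(3,1)->(4,1) | p2:(4,2)->(4,1)
Step 3: p0:escaped | p1:(4,1)->(4,0)->EXIT | p2:(4,1)->(4,0)->EXIT

ESCAPED ESCAPED ESCAPED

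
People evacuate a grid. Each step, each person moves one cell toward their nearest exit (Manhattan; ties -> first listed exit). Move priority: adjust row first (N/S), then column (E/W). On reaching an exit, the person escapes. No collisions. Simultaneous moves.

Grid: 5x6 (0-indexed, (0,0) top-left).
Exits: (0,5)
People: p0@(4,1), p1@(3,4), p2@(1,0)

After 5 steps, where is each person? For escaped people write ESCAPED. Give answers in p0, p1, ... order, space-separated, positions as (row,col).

Step 1: p0:(4,1)->(3,1) | p1:(3,4)->(2,4) | p2:(1,0)->(0,0)
Step 2: p0:(3,1)->(2,1) | p1:(2,4)->(1,4) | p2:(0,0)->(0,1)
Step 3: p0:(2,1)->(1,1) | p1:(1,4)->(0,4) | p2:(0,1)->(0,2)
Step 4: p0:(1,1)->(0,1) | p1:(0,4)->(0,5)->EXIT | p2:(0,2)->(0,3)
Step 5: p0:(0,1)->(0,2) | p1:escaped | p2:(0,3)->(0,4)

(0,2) ESCAPED (0,4)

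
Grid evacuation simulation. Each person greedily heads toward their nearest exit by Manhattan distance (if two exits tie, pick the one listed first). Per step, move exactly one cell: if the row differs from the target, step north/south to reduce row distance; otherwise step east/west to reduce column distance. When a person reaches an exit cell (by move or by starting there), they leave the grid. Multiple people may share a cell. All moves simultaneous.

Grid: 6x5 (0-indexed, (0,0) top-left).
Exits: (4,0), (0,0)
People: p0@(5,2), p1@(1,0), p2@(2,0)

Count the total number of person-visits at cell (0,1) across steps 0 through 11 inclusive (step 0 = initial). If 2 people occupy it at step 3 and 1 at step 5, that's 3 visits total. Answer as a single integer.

Answer: 0

Derivation:
Step 0: p0@(5,2) p1@(1,0) p2@(2,0) -> at (0,1): 0 [-], cum=0
Step 1: p0@(4,2) p1@ESC p2@(3,0) -> at (0,1): 0 [-], cum=0
Step 2: p0@(4,1) p1@ESC p2@ESC -> at (0,1): 0 [-], cum=0
Step 3: p0@ESC p1@ESC p2@ESC -> at (0,1): 0 [-], cum=0
Total visits = 0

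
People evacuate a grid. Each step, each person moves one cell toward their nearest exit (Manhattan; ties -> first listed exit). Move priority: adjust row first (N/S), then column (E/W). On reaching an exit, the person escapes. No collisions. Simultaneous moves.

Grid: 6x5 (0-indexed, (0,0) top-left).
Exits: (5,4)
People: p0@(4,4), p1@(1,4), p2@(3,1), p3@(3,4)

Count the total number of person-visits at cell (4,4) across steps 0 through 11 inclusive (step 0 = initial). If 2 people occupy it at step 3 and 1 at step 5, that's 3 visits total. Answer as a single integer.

Answer: 3

Derivation:
Step 0: p0@(4,4) p1@(1,4) p2@(3,1) p3@(3,4) -> at (4,4): 1 [p0], cum=1
Step 1: p0@ESC p1@(2,4) p2@(4,1) p3@(4,4) -> at (4,4): 1 [p3], cum=2
Step 2: p0@ESC p1@(3,4) p2@(5,1) p3@ESC -> at (4,4): 0 [-], cum=2
Step 3: p0@ESC p1@(4,4) p2@(5,2) p3@ESC -> at (4,4): 1 [p1], cum=3
Step 4: p0@ESC p1@ESC p2@(5,3) p3@ESC -> at (4,4): 0 [-], cum=3
Step 5: p0@ESC p1@ESC p2@ESC p3@ESC -> at (4,4): 0 [-], cum=3
Total visits = 3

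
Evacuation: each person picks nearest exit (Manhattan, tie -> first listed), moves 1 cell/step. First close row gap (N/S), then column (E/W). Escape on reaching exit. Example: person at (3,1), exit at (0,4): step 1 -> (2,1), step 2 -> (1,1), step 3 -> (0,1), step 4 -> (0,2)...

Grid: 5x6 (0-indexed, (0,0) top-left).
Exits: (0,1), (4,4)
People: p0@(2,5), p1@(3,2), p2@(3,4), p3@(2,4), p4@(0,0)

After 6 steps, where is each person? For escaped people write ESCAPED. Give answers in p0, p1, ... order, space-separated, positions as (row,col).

Step 1: p0:(2,5)->(3,5) | p1:(3,2)->(4,2) | p2:(3,4)->(4,4)->EXIT | p3:(2,4)->(3,4) | p4:(0,0)->(0,1)->EXIT
Step 2: p0:(3,5)->(4,5) | p1:(4,2)->(4,3) | p2:escaped | p3:(3,4)->(4,4)->EXIT | p4:escaped
Step 3: p0:(4,5)->(4,4)->EXIT | p1:(4,3)->(4,4)->EXIT | p2:escaped | p3:escaped | p4:escaped

ESCAPED ESCAPED ESCAPED ESCAPED ESCAPED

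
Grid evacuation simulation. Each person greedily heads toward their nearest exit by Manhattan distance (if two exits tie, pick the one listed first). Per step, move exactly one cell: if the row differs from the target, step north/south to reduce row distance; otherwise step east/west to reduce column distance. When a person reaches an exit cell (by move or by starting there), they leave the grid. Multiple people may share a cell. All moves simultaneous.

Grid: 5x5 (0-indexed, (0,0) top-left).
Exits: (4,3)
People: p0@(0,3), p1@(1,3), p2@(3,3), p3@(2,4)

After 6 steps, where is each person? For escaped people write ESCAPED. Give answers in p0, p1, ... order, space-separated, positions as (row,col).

Step 1: p0:(0,3)->(1,3) | p1:(1,3)->(2,3) | p2:(3,3)->(4,3)->EXIT | p3:(2,4)->(3,4)
Step 2: p0:(1,3)->(2,3) | p1:(2,3)->(3,3) | p2:escaped | p3:(3,4)->(4,4)
Step 3: p0:(2,3)->(3,3) | p1:(3,3)->(4,3)->EXIT | p2:escaped | p3:(4,4)->(4,3)->EXIT
Step 4: p0:(3,3)->(4,3)->EXIT | p1:escaped | p2:escaped | p3:escaped

ESCAPED ESCAPED ESCAPED ESCAPED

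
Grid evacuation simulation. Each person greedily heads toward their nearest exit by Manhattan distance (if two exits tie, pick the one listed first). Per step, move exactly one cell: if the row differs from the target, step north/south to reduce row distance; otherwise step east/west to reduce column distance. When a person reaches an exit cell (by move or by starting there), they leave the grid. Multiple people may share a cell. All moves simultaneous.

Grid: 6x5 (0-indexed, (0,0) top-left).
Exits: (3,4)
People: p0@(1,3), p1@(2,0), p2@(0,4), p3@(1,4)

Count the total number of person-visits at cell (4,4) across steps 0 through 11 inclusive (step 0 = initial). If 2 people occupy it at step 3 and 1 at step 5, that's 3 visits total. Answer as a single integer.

Step 0: p0@(1,3) p1@(2,0) p2@(0,4) p3@(1,4) -> at (4,4): 0 [-], cum=0
Step 1: p0@(2,3) p1@(3,0) p2@(1,4) p3@(2,4) -> at (4,4): 0 [-], cum=0
Step 2: p0@(3,3) p1@(3,1) p2@(2,4) p3@ESC -> at (4,4): 0 [-], cum=0
Step 3: p0@ESC p1@(3,2) p2@ESC p3@ESC -> at (4,4): 0 [-], cum=0
Step 4: p0@ESC p1@(3,3) p2@ESC p3@ESC -> at (4,4): 0 [-], cum=0
Step 5: p0@ESC p1@ESC p2@ESC p3@ESC -> at (4,4): 0 [-], cum=0
Total visits = 0

Answer: 0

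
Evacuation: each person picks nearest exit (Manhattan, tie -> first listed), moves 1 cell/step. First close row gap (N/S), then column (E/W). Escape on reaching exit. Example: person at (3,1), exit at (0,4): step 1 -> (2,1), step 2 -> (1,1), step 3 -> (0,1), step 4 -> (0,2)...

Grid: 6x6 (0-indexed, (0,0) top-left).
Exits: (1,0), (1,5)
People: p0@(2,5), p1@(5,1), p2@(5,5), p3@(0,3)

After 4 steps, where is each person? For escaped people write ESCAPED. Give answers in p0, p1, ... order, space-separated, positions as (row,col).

Step 1: p0:(2,5)->(1,5)->EXIT | p1:(5,1)->(4,1) | p2:(5,5)->(4,5) | p3:(0,3)->(1,3)
Step 2: p0:escaped | p1:(4,1)->(3,1) | p2:(4,5)->(3,5) | p3:(1,3)->(1,4)
Step 3: p0:escaped | p1:(3,1)->(2,1) | p2:(3,5)->(2,5) | p3:(1,4)->(1,5)->EXIT
Step 4: p0:escaped | p1:(2,1)->(1,1) | p2:(2,5)->(1,5)->EXIT | p3:escaped

ESCAPED (1,1) ESCAPED ESCAPED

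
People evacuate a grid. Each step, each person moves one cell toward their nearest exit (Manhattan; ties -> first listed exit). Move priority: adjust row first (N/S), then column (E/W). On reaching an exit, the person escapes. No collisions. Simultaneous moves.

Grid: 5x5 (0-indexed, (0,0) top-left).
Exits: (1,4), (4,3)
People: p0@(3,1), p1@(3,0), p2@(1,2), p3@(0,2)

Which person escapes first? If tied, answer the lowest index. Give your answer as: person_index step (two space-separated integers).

Step 1: p0:(3,1)->(4,1) | p1:(3,0)->(4,0) | p2:(1,2)->(1,3) | p3:(0,2)->(1,2)
Step 2: p0:(4,1)->(4,2) | p1:(4,0)->(4,1) | p2:(1,3)->(1,4)->EXIT | p3:(1,2)->(1,3)
Step 3: p0:(4,2)->(4,3)->EXIT | p1:(4,1)->(4,2) | p2:escaped | p3:(1,3)->(1,4)->EXIT
Step 4: p0:escaped | p1:(4,2)->(4,3)->EXIT | p2:escaped | p3:escaped
Exit steps: [3, 4, 2, 3]
First to escape: p2 at step 2

Answer: 2 2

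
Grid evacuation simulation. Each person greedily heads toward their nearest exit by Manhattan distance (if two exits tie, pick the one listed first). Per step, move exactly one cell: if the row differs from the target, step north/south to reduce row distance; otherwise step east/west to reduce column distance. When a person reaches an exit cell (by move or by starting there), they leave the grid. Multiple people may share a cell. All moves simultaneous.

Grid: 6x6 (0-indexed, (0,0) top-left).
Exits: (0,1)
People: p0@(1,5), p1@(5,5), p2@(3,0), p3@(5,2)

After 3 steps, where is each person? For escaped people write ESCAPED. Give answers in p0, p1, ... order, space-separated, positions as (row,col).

Step 1: p0:(1,5)->(0,5) | p1:(5,5)->(4,5) | p2:(3,0)->(2,0) | p3:(5,2)->(4,2)
Step 2: p0:(0,5)->(0,4) | p1:(4,5)->(3,5) | p2:(2,0)->(1,0) | p3:(4,2)->(3,2)
Step 3: p0:(0,4)->(0,3) | p1:(3,5)->(2,5) | p2:(1,0)->(0,0) | p3:(3,2)->(2,2)

(0,3) (2,5) (0,0) (2,2)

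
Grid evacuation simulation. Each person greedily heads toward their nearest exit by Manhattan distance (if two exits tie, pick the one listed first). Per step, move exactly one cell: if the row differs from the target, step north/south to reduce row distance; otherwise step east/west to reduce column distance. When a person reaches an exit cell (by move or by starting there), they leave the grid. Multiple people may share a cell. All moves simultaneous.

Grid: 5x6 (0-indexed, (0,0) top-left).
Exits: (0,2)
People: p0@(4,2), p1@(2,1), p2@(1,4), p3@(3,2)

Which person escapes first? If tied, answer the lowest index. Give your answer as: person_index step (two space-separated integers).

Step 1: p0:(4,2)->(3,2) | p1:(2,1)->(1,1) | p2:(1,4)->(0,4) | p3:(3,2)->(2,2)
Step 2: p0:(3,2)->(2,2) | p1:(1,1)->(0,1) | p2:(0,4)->(0,3) | p3:(2,2)->(1,2)
Step 3: p0:(2,2)->(1,2) | p1:(0,1)->(0,2)->EXIT | p2:(0,3)->(0,2)->EXIT | p3:(1,2)->(0,2)->EXIT
Step 4: p0:(1,2)->(0,2)->EXIT | p1:escaped | p2:escaped | p3:escaped
Exit steps: [4, 3, 3, 3]
First to escape: p1 at step 3

Answer: 1 3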